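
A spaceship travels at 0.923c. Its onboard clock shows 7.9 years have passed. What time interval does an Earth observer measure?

Proper time Δt₀ = 7.9 years
γ = 1/√(1 - 0.923²) = 2.599
Δt = γΔt₀ = 2.599 × 7.9 = 20.53 years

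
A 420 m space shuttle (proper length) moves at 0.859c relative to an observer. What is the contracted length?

Proper length L₀ = 420 m
γ = 1/√(1 - 0.859²) = 1.9532
L = L₀/γ = 420/1.9532 = 215.0 m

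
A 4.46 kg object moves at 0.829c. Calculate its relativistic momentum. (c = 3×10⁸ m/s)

γ = 1/√(1 - 0.829²) = 1.788
v = 0.829 × 3×10⁸ = 2.487×10⁸ m/s
p = γmv = 1.788 × 4.46 × 2.487×10⁸ = 1.983×10⁹ kg·m/s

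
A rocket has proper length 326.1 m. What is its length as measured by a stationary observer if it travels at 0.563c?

Proper length L₀ = 326.1 m
γ = 1/√(1 - 0.563²) = 1.210
L = L₀/γ = 326.1/1.210 = 269.5 m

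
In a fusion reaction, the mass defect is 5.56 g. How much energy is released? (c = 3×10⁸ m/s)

Convert mass defect: Δm = 5.56 g = 0.00556 kg
E = Δm·c² = 0.00556 × (3×10⁸)²
= 0.00556 × 9×10¹⁶ = 5.004×10¹⁴ J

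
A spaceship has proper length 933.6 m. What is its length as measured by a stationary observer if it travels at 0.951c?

Proper length L₀ = 933.6 m
γ = 1/√(1 - 0.951²) = 3.234
L = L₀/γ = 933.6/3.234 = 288.7 m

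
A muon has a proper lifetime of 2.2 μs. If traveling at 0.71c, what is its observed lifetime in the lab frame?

Proper lifetime τ₀ = 2.2 μs
γ = 1/√(1 - 0.71²) = 1.420
τ = γτ₀ = 1.420 × 2.2 μs = 3.124 μs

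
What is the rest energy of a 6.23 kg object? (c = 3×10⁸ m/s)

c² = (3×10⁸)² = 9.000×10¹⁶ m²/s²
E₀ = mc² = 6.23 × 9.000×10¹⁶ = 5.607×10¹⁷ J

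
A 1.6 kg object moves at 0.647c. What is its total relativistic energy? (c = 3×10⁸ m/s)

γ = 1/√(1 - 0.647²) = 1.3115
mc² = 1.6 × (3×10⁸)² = 1.440×10¹⁷ J
E = γmc² = 1.3115 × 1.440×10¹⁷ = 1.889×10¹⁷ J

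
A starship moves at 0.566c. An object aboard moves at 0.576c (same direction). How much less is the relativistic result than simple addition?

Classical: u' + v = 0.576 + 0.566 = 1.142c
Relativistic: u = (0.576 + 0.566)/(1 + 0.326016) = 1.142/1.326016 = 0.8612c
Difference: 1.142 - 0.8612 = 0.2808c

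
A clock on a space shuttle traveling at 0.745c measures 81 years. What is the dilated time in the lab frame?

Proper time Δt₀ = 81 years
γ = 1/√(1 - 0.745²) = 1.499
Δt = γΔt₀ = 1.499 × 81 = 121.4 years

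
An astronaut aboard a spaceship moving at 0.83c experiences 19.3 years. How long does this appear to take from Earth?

Proper time Δt₀ = 19.3 years
γ = 1/√(1 - 0.83²) = 1.793
Δt = γΔt₀ = 1.793 × 19.3 = 34.60 years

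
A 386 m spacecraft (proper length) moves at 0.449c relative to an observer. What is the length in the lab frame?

Proper length L₀ = 386 m
γ = 1/√(1 - 0.449²) = 1.1192
L = L₀/γ = 386/1.1192 = 344.9 m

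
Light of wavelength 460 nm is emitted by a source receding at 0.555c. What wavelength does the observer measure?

β = 0.555
Wavelength Doppler factor = √(1.555/0.445) = √(3.4944) = 1.8693
λ_obs = 460 × 1.8693 = 859.9 nm (redshift)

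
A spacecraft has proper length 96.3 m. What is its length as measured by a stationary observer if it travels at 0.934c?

Proper length L₀ = 96.3 m
γ = 1/√(1 - 0.934²) = 2.799
L = L₀/γ = 96.3/2.799 = 34.41 m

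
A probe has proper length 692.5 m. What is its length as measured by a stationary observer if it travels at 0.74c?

Proper length L₀ = 692.5 m
γ = 1/√(1 - 0.74²) = 1.4868
L = L₀/γ = 692.5/1.4868 = 465.8 m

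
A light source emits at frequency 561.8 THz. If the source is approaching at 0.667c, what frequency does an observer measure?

β = v/c = 0.667
(1+β)/(1-β) = 1.667/0.333 = 5.006
Doppler factor = √(5.006) = 2.237
f_obs = 561.8 × 2.237 = 1257 THz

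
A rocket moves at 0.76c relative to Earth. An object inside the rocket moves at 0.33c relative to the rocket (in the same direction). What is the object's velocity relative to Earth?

u = (u' + v)/(1 + u'v/c²)
Numerator: 0.33 + 0.76 = 1.09
Denominator: 1 + 0.2508 = 1.2508
u = 1.09/1.2508 = 0.8714c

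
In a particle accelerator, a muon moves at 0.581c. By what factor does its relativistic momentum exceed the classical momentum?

p_rel = γmv, p_class = mv
Ratio = γ = 1/√(1 - 0.581²)
= 1/√(0.662439) = 1.229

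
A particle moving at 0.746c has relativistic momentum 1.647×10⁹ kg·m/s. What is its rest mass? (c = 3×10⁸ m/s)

γ = 1/√(1 - 0.746²) = 1.5016
v = 0.746 × 3×10⁸ = 2.238×10⁸ m/s
m = p/(γv) = 1.647×10⁹/(1.5016 × 2.238×10⁸) = 4.901 kg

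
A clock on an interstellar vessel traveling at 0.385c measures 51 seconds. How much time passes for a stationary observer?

Proper time Δt₀ = 51 seconds
γ = 1/√(1 - 0.385²) = 1.0835
Δt = γΔt₀ = 1.0835 × 51 = 55.26 seconds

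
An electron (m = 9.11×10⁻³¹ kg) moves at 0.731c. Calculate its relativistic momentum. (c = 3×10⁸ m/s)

γ = 1/√(1 - 0.731²) = 1.4655
v = 0.731 × 3×10⁸ = 2.193×10⁸ m/s
p = γmv = 1.4655 × 9.11×10⁻³¹ × 2.193×10⁸ = 2.928×10⁻²² kg·m/s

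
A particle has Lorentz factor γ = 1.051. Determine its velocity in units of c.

From γ = 1/√(1 - v²/c²):
1/γ² = 1/1.051² = 0.9053
v²/c² = 1 - 0.9053 = 0.09470
v/c = √(0.09470) = 0.3077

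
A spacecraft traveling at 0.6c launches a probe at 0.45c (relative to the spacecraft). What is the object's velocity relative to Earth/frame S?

u = (u' + v)/(1 + u'v/c²)
Numerator: 0.45 + 0.6 = 1.05
Denominator: 1 + 0.27 = 1.27
u = 1.05/1.27 = 0.8268c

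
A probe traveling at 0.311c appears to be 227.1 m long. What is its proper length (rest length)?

Contracted length L = 227.1 m
γ = 1/√(1 - 0.311²) = 1.052
L₀ = γL = 1.052 × 227.1 = 238.9 m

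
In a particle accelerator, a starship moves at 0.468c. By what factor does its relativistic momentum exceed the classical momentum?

p_rel = γmv, p_class = mv
Ratio = γ = 1/√(1 - 0.468²)
= 1/√(0.780976) = 1.132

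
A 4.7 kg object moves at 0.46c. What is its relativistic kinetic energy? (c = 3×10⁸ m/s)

γ = 1/√(1 - 0.46²) = 1.126229
γ - 1 = 0.126229
KE = (γ-1)mc² = 0.126229 × 4.7 × (3×10⁸)² = 5.339×10¹⁶ J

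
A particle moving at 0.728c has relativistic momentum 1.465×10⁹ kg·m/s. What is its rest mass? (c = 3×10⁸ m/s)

γ = 1/√(1 - 0.728²) = 1.4586
v = 0.728 × 3×10⁸ = 2.184×10⁸ m/s
m = p/(γv) = 1.465×10⁹/(1.4586 × 2.184×10⁸) = 4.599 kg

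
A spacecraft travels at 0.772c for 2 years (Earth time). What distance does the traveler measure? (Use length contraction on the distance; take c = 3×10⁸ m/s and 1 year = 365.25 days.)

Earth distance: d = v × t = 0.772c × 2 yr = 1.4617×10¹⁶ m
γ = 1.5733
d' = d/γ = 1.4617×10¹⁶/1.5733 = 9.291×10¹⁵ m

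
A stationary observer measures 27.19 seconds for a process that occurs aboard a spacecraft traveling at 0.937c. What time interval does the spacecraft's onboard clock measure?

Dilated time Δt = 27.19 seconds
γ = 1/√(1 - 0.937²) = 2.8626
Δt₀ = Δt/γ = 27.19/2.8626 = 9.498 seconds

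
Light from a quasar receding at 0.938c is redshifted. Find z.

β = 0.938
(1+β)/(1-β) = 1.938/0.062 = 31.26
√(31.26) = 5.591
z = 5.591 - 1 = 4.591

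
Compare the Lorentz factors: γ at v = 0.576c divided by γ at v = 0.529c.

γ₁ = 1/√(1 - 0.576²) = 1.223
γ₂ = 1/√(1 - 0.529²) = 1.178
γ₁/γ₂ = 1.223/1.178 = 1.038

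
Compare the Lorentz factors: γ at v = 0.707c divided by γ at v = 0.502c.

γ₁ = 1/√(1 - 0.707²) = 1.414
γ₂ = 1/√(1 - 0.502²) = 1.156
γ₁/γ₂ = 1.414/1.156 = 1.223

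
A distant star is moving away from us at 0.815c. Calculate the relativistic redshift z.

β = 0.815
(1+β)/(1-β) = 1.815/0.185 = 9.811
√(9.811) = 3.132
z = 3.132 - 1 = 2.132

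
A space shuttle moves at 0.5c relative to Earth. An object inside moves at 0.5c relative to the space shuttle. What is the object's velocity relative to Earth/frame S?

u = (u' + v)/(1 + u'v/c²)
Numerator: 0.5 + 0.5 = 1
Denominator: 1 + 0.25 = 1.25
u = 1/1.25 = 0.8000c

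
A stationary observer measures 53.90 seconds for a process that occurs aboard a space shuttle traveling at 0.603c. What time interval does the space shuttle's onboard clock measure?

Dilated time Δt = 53.90 seconds
γ = 1/√(1 - 0.603²) = 1.2535
Δt₀ = Δt/γ = 53.90/1.2535 = 43.00 seconds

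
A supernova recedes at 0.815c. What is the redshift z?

β = 0.815
(1+β)/(1-β) = 1.815/0.185 = 9.811
√(9.811) = 3.132
z = 3.132 - 1 = 2.132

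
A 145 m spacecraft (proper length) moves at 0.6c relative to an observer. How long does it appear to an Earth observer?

Proper length L₀ = 145 m
γ = 1/√(1 - 0.6²) = 1.250
L = L₀/γ = 145/1.250 = 116.0 m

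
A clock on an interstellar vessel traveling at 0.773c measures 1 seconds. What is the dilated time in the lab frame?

Proper time Δt₀ = 1 seconds
γ = 1/√(1 - 0.773²) = 1.576
Δt = γΔt₀ = 1.576 × 1 = 1.576 seconds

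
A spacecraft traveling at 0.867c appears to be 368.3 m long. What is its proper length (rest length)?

Contracted length L = 368.3 m
γ = 1/√(1 - 0.867²) = 2.0068
L₀ = γL = 2.0068 × 368.3 = 739.1 m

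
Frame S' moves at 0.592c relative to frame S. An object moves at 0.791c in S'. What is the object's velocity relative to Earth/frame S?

u = (u' + v)/(1 + u'v/c²)
Numerator: 0.791 + 0.592 = 1.383
Denominator: 1 + 0.468272 = 1.468272
u = 1.383/1.468272 = 0.9419c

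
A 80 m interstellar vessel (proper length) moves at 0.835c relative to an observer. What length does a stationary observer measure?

Proper length L₀ = 80 m
γ = 1/√(1 - 0.835²) = 1.8174
L = L₀/γ = 80/1.8174 = 44.02 m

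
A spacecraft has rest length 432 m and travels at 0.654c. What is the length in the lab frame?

Proper length L₀ = 432 m
γ = 1/√(1 - 0.654²) = 1.322
L = L₀/γ = 432/1.322 = 326.8 m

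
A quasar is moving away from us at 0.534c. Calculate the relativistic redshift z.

β = 0.534
(1+β)/(1-β) = 1.534/0.466 = 3.2918
√(3.2918) = 1.8143
z = 1.8143 - 1 = 0.8143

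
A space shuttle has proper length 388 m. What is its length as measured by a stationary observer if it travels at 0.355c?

Proper length L₀ = 388 m
γ = 1/√(1 - 0.355²) = 1.0697
L = L₀/γ = 388/1.0697 = 362.7 m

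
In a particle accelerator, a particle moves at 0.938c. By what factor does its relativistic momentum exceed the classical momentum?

p_rel = γmv, p_class = mv
Ratio = γ = 1/√(1 - 0.938²)
= 1/√(0.120156) = 2.885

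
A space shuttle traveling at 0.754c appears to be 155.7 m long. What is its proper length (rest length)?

Contracted length L = 155.7 m
γ = 1/√(1 - 0.754²) = 1.522
L₀ = γL = 1.522 × 155.7 = 237.0 m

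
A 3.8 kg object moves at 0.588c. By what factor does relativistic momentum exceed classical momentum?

p_rel = γmv, p_class = mv
Ratio = γ = 1/√(1 - 0.588²) = 1.236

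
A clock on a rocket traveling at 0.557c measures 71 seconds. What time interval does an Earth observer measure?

Proper time Δt₀ = 71 seconds
γ = 1/√(1 - 0.557²) = 1.2041
Δt = γΔt₀ = 1.2041 × 71 = 85.49 seconds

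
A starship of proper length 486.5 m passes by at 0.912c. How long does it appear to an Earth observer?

Proper length L₀ = 486.5 m
γ = 1/√(1 - 0.912²) = 2.4379
L = L₀/γ = 486.5/2.4379 = 199.6 m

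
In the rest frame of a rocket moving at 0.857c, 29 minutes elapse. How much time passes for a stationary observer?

Proper time Δt₀ = 29 minutes
γ = 1/√(1 - 0.857²) = 1.9406
Δt = γΔt₀ = 1.9406 × 29 = 56.28 minutes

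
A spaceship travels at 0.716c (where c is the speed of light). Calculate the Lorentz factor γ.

v/c = 0.716, so (v/c)² = 0.512656
1 - (v/c)² = 0.487344
γ = 1/√(0.487344) = 1.432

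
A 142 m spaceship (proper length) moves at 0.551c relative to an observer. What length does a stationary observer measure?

Proper length L₀ = 142 m
γ = 1/√(1 - 0.551²) = 1.198
L = L₀/γ = 142/1.198 = 118.5 m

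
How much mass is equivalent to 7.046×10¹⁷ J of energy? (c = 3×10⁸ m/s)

From E = mc², we get m = E/c²
c² = (3×10⁸)² = 9×10¹⁶ m²/s²
m = 7.046×10¹⁷ / 9×10¹⁶ = 7.829 kg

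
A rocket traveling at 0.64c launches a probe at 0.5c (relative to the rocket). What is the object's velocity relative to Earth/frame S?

u = (u' + v)/(1 + u'v/c²)
Numerator: 0.5 + 0.64 = 1.14
Denominator: 1 + 0.32 = 1.32
u = 1.14/1.32 = 0.8636c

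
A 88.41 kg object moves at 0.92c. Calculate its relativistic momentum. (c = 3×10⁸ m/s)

γ = 1/√(1 - 0.92²) = 2.5516
v = 0.92 × 3×10⁸ = 2.760×10⁸ m/s
p = γmv = 2.5516 × 88.41 × 2.760×10⁸ = 6.226×10¹⁰ kg·m/s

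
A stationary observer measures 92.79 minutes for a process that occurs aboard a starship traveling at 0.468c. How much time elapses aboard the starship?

Dilated time Δt = 92.79 minutes
γ = 1/√(1 - 0.468²) = 1.1316
Δt₀ = Δt/γ = 92.79/1.1316 = 82.00 minutes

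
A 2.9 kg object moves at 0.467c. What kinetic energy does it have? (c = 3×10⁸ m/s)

γ = 1/√(1 - 0.467²) = 1.1309
γ - 1 = 0.1309
KE = (γ-1)mc² = 0.1309 × 2.9 × (3×10⁸)² = 3.416×10¹⁶ J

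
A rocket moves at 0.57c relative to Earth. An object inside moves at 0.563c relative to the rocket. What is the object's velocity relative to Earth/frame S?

u = (u' + v)/(1 + u'v/c²)
Numerator: 0.563 + 0.57 = 1.133
Denominator: 1 + 0.32091 = 1.32091
u = 1.133/1.32091 = 0.8577c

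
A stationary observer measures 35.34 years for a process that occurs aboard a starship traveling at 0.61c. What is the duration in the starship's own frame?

Dilated time Δt = 35.34 years
γ = 1/√(1 - 0.61²) = 1.262
Δt₀ = Δt/γ = 35.34/1.262 = 28.00 years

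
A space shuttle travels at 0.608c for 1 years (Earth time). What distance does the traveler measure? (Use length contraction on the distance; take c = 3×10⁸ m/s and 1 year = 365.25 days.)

Earth distance: d = v × t = 0.608c × 1 yr = 5.7561×10¹⁵ m
γ = 1.2595
d' = d/γ = 5.7561×10¹⁵/1.2595 = 4.570×10¹⁵ m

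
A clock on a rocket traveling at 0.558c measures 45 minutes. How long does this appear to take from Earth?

Proper time Δt₀ = 45 minutes
γ = 1/√(1 - 0.558²) = 1.205
Δt = γΔt₀ = 1.205 × 45 = 54.23 minutes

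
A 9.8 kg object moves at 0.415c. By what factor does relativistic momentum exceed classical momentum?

p_rel = γmv, p_class = mv
Ratio = γ = 1/√(1 - 0.415²) = 1.099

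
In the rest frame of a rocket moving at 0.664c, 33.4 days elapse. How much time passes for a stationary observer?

Proper time Δt₀ = 33.4 days
γ = 1/√(1 - 0.664²) = 1.3374
Δt = γΔt₀ = 1.3374 × 33.4 = 44.67 days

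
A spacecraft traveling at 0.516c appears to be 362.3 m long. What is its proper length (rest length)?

Contracted length L = 362.3 m
γ = 1/√(1 - 0.516²) = 1.16742
L₀ = γL = 1.16742 × 362.3 = 423.0 m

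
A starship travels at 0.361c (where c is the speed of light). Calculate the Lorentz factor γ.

v/c = 0.361, so (v/c)² = 0.130321
1 - (v/c)² = 0.869679
γ = 1/√(0.869679) = 1.072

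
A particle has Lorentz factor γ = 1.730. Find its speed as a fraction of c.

From γ = 1/√(1 - v²/c²):
1/γ² = 1/1.730² = 0.3341
v²/c² = 1 - 0.3341 = 0.6659
v/c = √(0.6659) = 0.8160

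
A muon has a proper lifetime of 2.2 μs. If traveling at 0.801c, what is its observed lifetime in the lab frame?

Proper lifetime τ₀ = 2.2 μs
γ = 1/√(1 - 0.801²) = 1.6704
τ = γτ₀ = 1.6704 × 2.2 μs = 3.675 μs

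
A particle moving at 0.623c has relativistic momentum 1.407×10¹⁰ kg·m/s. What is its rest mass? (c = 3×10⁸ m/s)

γ = 1/√(1 - 0.623²) = 1.2784
v = 0.623 × 3×10⁸ = 1.869×10⁸ m/s
m = p/(γv) = 1.407×10¹⁰/(1.2784 × 1.869×10⁸) = 58.89 kg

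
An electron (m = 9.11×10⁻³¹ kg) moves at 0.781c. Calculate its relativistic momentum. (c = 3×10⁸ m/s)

γ = 1/√(1 - 0.781²) = 1.6012
v = 0.781 × 3×10⁸ = 2.343×10⁸ m/s
p = γmv = 1.6012 × 9.11×10⁻³¹ × 2.343×10⁸ = 3.418×10⁻²² kg·m/s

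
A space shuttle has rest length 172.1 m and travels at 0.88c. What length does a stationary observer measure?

Proper length L₀ = 172.1 m
γ = 1/√(1 - 0.88²) = 2.1054
L = L₀/γ = 172.1/2.1054 = 81.74 m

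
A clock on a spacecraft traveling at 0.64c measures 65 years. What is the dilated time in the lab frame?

Proper time Δt₀ = 65 years
γ = 1/√(1 - 0.64²) = 1.3014
Δt = γΔt₀ = 1.3014 × 65 = 84.59 years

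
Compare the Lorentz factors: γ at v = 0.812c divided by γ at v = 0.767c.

γ₁ = 1/√(1 - 0.812²) = 1.713
γ₂ = 1/√(1 - 0.767²) = 1.558
γ₁/γ₂ = 1.713/1.558 = 1.099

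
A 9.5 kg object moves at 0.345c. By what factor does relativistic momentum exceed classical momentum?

p_rel = γmv, p_class = mv
Ratio = γ = 1/√(1 - 0.345²) = 1.065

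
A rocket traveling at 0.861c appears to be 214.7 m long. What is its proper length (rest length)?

Contracted length L = 214.7 m
γ = 1/√(1 - 0.861²) = 1.966
L₀ = γL = 1.966 × 214.7 = 422.1 m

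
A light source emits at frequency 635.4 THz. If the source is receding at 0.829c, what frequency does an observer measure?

β = v/c = 0.829
(1-β)/(1+β) = 0.171/1.829 = 0.09349
Doppler factor = √(0.09349) = 0.3058
f_obs = 635.4 × 0.3058 = 194.3 THz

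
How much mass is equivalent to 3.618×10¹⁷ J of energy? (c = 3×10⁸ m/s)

From E = mc², we get m = E/c²
c² = (3×10⁸)² = 9×10¹⁶ m²/s²
m = 3.618×10¹⁷ / 9×10¹⁶ = 4.020 kg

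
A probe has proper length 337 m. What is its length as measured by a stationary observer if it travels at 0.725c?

Proper length L₀ = 337 m
γ = 1/√(1 - 0.725²) = 1.452
L = L₀/γ = 337/1.452 = 232.1 m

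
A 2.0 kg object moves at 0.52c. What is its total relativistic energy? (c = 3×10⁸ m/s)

γ = 1/√(1 - 0.52²) = 1.1707
mc² = 2.0 × (3×10⁸)² = 1.800×10¹⁷ J
E = γmc² = 1.1707 × 1.800×10¹⁷ = 2.107×10¹⁷ J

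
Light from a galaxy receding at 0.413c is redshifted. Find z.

β = 0.413
(1+β)/(1-β) = 1.413/0.587 = 2.407
√(2.407) = 1.5515
z = 1.5515 - 1 = 0.5515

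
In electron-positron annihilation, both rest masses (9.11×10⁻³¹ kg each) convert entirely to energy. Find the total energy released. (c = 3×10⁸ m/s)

Both particles have the same rest mass, so total mass = 2m
E = 2m·c² = 2 × 9.11×10⁻³¹ × (3×10⁸)²
= 2 × 9.11×10⁻³¹ × 9×10¹⁶
= 1.640×10⁻¹³ J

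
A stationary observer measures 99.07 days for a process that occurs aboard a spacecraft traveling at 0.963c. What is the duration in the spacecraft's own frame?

Dilated time Δt = 99.07 days
γ = 1/√(1 - 0.963²) = 3.711
Δt₀ = Δt/γ = 99.07/3.711 = 26.70 days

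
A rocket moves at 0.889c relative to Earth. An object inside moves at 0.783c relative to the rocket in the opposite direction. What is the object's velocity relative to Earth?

Object's velocity in rocket frame is u' = -0.783c
u = (u' + v)/(1 + u'v/c²) = (v - 0.783)/(1 - 0.783·v/c²)
Numerator: 0.889 - 0.783 = 0.106
Denominator: 1 - 0.696087 = 0.303913
u = 0.106/0.303913 = 0.3488c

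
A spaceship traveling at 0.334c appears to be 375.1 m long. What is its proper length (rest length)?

Contracted length L = 375.1 m
γ = 1/√(1 - 0.334²) = 1.061
L₀ = γL = 1.061 × 375.1 = 398.0 m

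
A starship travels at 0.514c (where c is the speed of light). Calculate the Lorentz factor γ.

v/c = 0.514, so (v/c)² = 0.264196
1 - (v/c)² = 0.735804
γ = 1/√(0.735804) = 1.166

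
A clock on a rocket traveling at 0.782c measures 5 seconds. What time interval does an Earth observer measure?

Proper time Δt₀ = 5 seconds
γ = 1/√(1 - 0.782²) = 1.6044
Δt = γΔt₀ = 1.6044 × 5 = 8.022 seconds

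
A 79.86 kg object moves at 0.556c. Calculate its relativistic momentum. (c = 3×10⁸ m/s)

γ = 1/√(1 - 0.556²) = 1.2031
v = 0.556 × 3×10⁸ = 1.668×10⁸ m/s
p = γmv = 1.2031 × 79.86 × 1.668×10⁸ = 1.603×10¹⁰ kg·m/s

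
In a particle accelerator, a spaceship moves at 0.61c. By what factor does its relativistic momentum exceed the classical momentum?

p_rel = γmv, p_class = mv
Ratio = γ = 1/√(1 - 0.61²)
= 1/√(0.6279) = 1.262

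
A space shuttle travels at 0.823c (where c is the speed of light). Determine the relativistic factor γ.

v/c = 0.823, so (v/c)² = 0.677329
1 - (v/c)² = 0.322671
γ = 1/√(0.322671) = 1.760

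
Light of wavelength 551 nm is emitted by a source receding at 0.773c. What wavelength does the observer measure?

β = 0.773
Wavelength Doppler factor = √(1.773/0.227) = √(7.811) = 2.795
λ_obs = 551 × 2.795 = 1540 nm (redshift)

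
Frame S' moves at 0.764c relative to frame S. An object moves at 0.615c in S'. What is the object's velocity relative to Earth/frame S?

u = (u' + v)/(1 + u'v/c²)
Numerator: 0.615 + 0.764 = 1.379
Denominator: 1 + 0.46986 = 1.46986
u = 1.379/1.46986 = 0.9382c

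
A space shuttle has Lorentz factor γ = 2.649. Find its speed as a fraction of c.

From γ = 1/√(1 - v²/c²):
1/γ² = 1/2.649² = 0.1425
v²/c² = 1 - 0.1425 = 0.8575
v/c = √(0.8575) = 0.9260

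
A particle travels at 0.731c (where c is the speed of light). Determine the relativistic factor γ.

v/c = 0.731, so (v/c)² = 0.534361
1 - (v/c)² = 0.465639
γ = 1/√(0.465639) = 1.465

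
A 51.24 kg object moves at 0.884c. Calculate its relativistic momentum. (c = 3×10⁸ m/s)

γ = 1/√(1 - 0.884²) = 2.139
v = 0.884 × 3×10⁸ = 2.652×10⁸ m/s
p = γmv = 2.139 × 51.24 × 2.652×10⁸ = 2.907×10¹⁰ kg·m/s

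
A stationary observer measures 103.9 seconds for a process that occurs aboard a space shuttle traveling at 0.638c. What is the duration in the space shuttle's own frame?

Dilated time Δt = 103.9 seconds
γ = 1/√(1 - 0.638²) = 1.2986
Δt₀ = Δt/γ = 103.9/1.2986 = 80.01 seconds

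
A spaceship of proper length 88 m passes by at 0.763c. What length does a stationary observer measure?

Proper length L₀ = 88 m
γ = 1/√(1 - 0.763²) = 1.547
L = L₀/γ = 88/1.547 = 56.88 m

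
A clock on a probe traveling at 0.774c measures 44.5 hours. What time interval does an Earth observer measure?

Proper time Δt₀ = 44.5 hours
γ = 1/√(1 - 0.774²) = 1.5793
Δt = γΔt₀ = 1.5793 × 44.5 = 70.28 hours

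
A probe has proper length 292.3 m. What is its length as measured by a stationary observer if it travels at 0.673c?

Proper length L₀ = 292.3 m
γ = 1/√(1 - 0.673²) = 1.352
L = L₀/γ = 292.3/1.352 = 216.2 m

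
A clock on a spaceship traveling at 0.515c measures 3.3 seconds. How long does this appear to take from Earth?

Proper time Δt₀ = 3.3 seconds
γ = 1/√(1 - 0.515²) = 1.1666
Δt = γΔt₀ = 1.1666 × 3.3 = 3.850 seconds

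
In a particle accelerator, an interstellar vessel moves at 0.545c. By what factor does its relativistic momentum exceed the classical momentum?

p_rel = γmv, p_class = mv
Ratio = γ = 1/√(1 - 0.545²)
= 1/√(0.702975) = 1.193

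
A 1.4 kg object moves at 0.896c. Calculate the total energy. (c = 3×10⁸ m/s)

γ = 1/√(1 - 0.896²) = 2.25198
mc² = 1.4 × (3×10⁸)² = 1.260×10¹⁷ J
E = γmc² = 2.25198 × 1.260×10¹⁷ = 2.837×10¹⁷ J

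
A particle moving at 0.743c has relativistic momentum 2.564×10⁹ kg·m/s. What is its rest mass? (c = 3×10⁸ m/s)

γ = 1/√(1 - 0.743²) = 1.494
v = 0.743 × 3×10⁸ = 2.229×10⁸ m/s
m = p/(γv) = 2.564×10⁹/(1.494 × 2.229×10⁸) = 7.699 kg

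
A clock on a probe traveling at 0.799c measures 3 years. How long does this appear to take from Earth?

Proper time Δt₀ = 3 years
γ = 1/√(1 - 0.799²) = 1.663
Δt = γΔt₀ = 1.663 × 3 = 4.989 years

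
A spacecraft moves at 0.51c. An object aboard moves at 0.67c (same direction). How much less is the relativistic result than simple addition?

Classical: u' + v = 0.67 + 0.51 = 1.18c
Relativistic: u = (0.67 + 0.51)/(1 + 0.3417) = 1.18/1.3417 = 0.8795c
Difference: 1.18 - 0.8795 = 0.3005c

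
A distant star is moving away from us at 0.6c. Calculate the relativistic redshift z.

β = 0.6
(1+β)/(1-β) = 1.6/0.4 = 4.000
√(4.000) = 2.000
z = 2.000 - 1 = 1.000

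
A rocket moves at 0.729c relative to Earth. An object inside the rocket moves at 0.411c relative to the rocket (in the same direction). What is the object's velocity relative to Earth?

u = (u' + v)/(1 + u'v/c²)
Numerator: 0.411 + 0.729 = 1.14
Denominator: 1 + 0.299619 = 1.299619
u = 1.14/1.299619 = 0.8772c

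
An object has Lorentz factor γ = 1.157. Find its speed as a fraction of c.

From γ = 1/√(1 - v²/c²):
1/γ² = 1/1.157² = 0.7470
v²/c² = 1 - 0.7470 = 0.2530
v/c = √(0.2530) = 0.5030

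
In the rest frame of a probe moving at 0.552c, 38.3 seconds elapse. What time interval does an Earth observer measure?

Proper time Δt₀ = 38.3 seconds
γ = 1/√(1 - 0.552²) = 1.1993
Δt = γΔt₀ = 1.1993 × 38.3 = 45.93 seconds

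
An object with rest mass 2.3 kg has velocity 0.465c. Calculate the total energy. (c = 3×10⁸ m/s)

γ = 1/√(1 - 0.465²) = 1.1295
mc² = 2.3 × (3×10⁸)² = 2.070×10¹⁷ J
E = γmc² = 1.1295 × 2.070×10¹⁷ = 2.338×10¹⁷ J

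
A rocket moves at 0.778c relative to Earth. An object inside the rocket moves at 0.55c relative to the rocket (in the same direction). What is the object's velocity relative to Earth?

u = (u' + v)/(1 + u'v/c²)
Numerator: 0.55 + 0.778 = 1.328
Denominator: 1 + 0.4279 = 1.4279
u = 1.328/1.4279 = 0.9300c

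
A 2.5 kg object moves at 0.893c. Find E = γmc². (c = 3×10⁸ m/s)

γ = 1/√(1 - 0.893²) = 2.2219
mc² = 2.5 × (3×10⁸)² = 2.250×10¹⁷ J
E = γmc² = 2.2219 × 2.250×10¹⁷ = 4.999×10¹⁷ J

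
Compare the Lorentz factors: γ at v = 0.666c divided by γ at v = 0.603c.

γ₁ = 1/√(1 - 0.666²) = 1.341
γ₂ = 1/√(1 - 0.603²) = 1.254
γ₁/γ₂ = 1.341/1.254 = 1.069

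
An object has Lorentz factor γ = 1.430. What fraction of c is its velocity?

From γ = 1/√(1 - v²/c²):
1/γ² = 1/1.430² = 0.4890
v²/c² = 1 - 0.4890 = 0.5110
v/c = √(0.5110) = 0.7148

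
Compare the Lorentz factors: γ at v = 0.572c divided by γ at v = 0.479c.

γ₁ = 1/√(1 - 0.572²) = 1.219
γ₂ = 1/√(1 - 0.479²) = 1.139
γ₁/γ₂ = 1.219/1.139 = 1.070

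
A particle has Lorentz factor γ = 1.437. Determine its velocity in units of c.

From γ = 1/√(1 - v²/c²):
1/γ² = 1/1.437² = 0.4843
v²/c² = 1 - 0.4843 = 0.5157
v/c = √(0.5157) = 0.7181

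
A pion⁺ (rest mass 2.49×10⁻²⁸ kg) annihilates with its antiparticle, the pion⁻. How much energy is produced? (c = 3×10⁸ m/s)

Both particles have the same rest mass, so total mass = 2m
E = 2m·c² = 2 × 2.49×10⁻²⁸ × (3×10⁸)²
= 2 × 2.49×10⁻²⁸ × 9×10¹⁶
= 4.482×10⁻¹¹ J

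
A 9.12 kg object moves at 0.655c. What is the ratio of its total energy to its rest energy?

E = γmc², E₀ = mc²
E/E₀ = γ = 1/√(1 - 0.655²) = 1.323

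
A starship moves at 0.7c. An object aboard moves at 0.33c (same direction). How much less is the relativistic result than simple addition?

Classical: u' + v = 0.33 + 0.7 = 1.03c
Relativistic: u = (0.33 + 0.7)/(1 + 0.231) = 1.03/1.231 = 0.8367c
Difference: 1.03 - 0.8367 = 0.1933c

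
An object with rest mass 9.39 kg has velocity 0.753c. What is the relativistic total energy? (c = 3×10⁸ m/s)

γ = 1/√(1 - 0.753²) = 1.5197
mc² = 9.39 × (3×10⁸)² = 8.451×10¹⁷ J
E = γmc² = 1.5197 × 8.451×10¹⁷ = 1.284×10¹⁸ J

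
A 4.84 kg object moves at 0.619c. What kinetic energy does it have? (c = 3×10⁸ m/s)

γ = 1/√(1 - 0.619²) = 1.2733
γ - 1 = 0.2733
KE = (γ-1)mc² = 0.2733 × 4.84 × (3×10⁸)² = 1.190×10¹⁷ J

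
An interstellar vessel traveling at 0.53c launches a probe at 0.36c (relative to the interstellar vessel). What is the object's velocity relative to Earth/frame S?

u = (u' + v)/(1 + u'v/c²)
Numerator: 0.36 + 0.53 = 0.89
Denominator: 1 + 0.1908 = 1.1908
u = 0.89/1.1908 = 0.7474c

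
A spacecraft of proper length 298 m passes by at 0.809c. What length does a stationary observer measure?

Proper length L₀ = 298 m
γ = 1/√(1 - 0.809²) = 1.701
L = L₀/γ = 298/1.701 = 175.2 m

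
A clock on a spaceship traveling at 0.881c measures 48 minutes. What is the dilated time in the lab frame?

Proper time Δt₀ = 48 minutes
γ = 1/√(1 - 0.881²) = 2.114
Δt = γΔt₀ = 2.114 × 48 = 101.5 minutes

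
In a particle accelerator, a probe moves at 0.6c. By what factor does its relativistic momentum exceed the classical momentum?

p_rel = γmv, p_class = mv
Ratio = γ = 1/√(1 - 0.6²)
= 1/√(0.64) = 1.250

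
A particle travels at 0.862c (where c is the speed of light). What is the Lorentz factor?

v/c = 0.862, so (v/c)² = 0.743044
1 - (v/c)² = 0.256956
γ = 1/√(0.256956) = 1.973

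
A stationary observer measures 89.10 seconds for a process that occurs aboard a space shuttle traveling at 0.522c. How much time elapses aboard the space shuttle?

Dilated time Δt = 89.10 seconds
γ = 1/√(1 - 0.522²) = 1.1724
Δt₀ = Δt/γ = 89.10/1.1724 = 76.00 seconds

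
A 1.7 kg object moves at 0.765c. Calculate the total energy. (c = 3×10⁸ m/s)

γ = 1/√(1 - 0.765²) = 1.553
mc² = 1.7 × (3×10⁸)² = 1.530×10¹⁷ J
E = γmc² = 1.553 × 1.530×10¹⁷ = 2.376×10¹⁷ J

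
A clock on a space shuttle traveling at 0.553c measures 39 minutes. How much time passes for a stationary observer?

Proper time Δt₀ = 39 minutes
γ = 1/√(1 - 0.553²) = 1.2002
Δt = γΔt₀ = 1.2002 × 39 = 46.81 minutes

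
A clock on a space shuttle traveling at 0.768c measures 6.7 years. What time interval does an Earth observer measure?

Proper time Δt₀ = 6.7 years
γ = 1/√(1 - 0.768²) = 1.561
Δt = γΔt₀ = 1.561 × 6.7 = 10.46 years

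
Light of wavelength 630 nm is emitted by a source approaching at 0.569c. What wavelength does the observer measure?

β = 0.569
Wavelength Doppler factor = √(0.431/1.569) = √(0.2747) = 0.5241
λ_obs = 630 × 0.5241 = 330.2 nm (blueshift)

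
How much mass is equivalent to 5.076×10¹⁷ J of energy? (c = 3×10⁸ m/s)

From E = mc², we get m = E/c²
c² = (3×10⁸)² = 9×10¹⁶ m²/s²
m = 5.076×10¹⁷ / 9×10¹⁶ = 5.640 kg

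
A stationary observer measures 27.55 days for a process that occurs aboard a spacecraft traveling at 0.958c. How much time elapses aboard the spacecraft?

Dilated time Δt = 27.55 days
γ = 1/√(1 - 0.958²) = 3.48714
Δt₀ = Δt/γ = 27.55/3.48714 = 7.900 days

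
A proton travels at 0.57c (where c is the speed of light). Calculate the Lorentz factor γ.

v/c = 0.57, so (v/c)² = 0.3249
1 - (v/c)² = 0.6751
γ = 1/√(0.6751) = 1.217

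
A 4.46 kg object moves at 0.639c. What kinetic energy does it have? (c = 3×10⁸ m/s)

γ = 1/√(1 - 0.639²) = 1.300
γ - 1 = 0.3000
KE = (γ-1)mc² = 0.3000 × 4.46 × (3×10⁸)² = 1.204×10¹⁷ J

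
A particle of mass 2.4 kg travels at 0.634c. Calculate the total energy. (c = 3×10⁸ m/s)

γ = 1/√(1 - 0.634²) = 1.293
mc² = 2.4 × (3×10⁸)² = 2.160×10¹⁷ J
E = γmc² = 1.293 × 2.160×10¹⁷ = 2.793×10¹⁷ J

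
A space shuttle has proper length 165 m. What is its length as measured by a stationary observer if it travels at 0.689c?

Proper length L₀ = 165 m
γ = 1/√(1 - 0.689²) = 1.380
L = L₀/γ = 165/1.380 = 119.6 m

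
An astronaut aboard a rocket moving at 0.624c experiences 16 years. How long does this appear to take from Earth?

Proper time Δt₀ = 16 years
γ = 1/√(1 - 0.624²) = 1.280
Δt = γΔt₀ = 1.280 × 16 = 20.48 years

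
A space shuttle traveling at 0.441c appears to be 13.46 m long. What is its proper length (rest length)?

Contracted length L = 13.46 m
γ = 1/√(1 - 0.441²) = 1.1142
L₀ = γL = 1.1142 × 13.46 = 15.00 m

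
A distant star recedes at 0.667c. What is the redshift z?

β = 0.667
(1+β)/(1-β) = 1.667/0.333 = 5.006
√(5.006) = 2.237
z = 2.237 - 1 = 1.237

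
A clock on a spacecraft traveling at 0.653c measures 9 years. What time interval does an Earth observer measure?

Proper time Δt₀ = 9 years
γ = 1/√(1 - 0.653²) = 1.320
Δt = γΔt₀ = 1.320 × 9 = 11.88 years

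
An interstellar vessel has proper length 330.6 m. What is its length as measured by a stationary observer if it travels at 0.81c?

Proper length L₀ = 330.6 m
γ = 1/√(1 - 0.81²) = 1.705
L = L₀/γ = 330.6/1.705 = 193.9 m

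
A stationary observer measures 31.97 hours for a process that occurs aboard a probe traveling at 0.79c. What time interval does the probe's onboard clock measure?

Dilated time Δt = 31.97 hours
γ = 1/√(1 - 0.79²) = 1.631
Δt₀ = Δt/γ = 31.97/1.631 = 19.60 hours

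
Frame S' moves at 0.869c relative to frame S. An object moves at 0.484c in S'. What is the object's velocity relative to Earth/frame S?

u = (u' + v)/(1 + u'v/c²)
Numerator: 0.484 + 0.869 = 1.353
Denominator: 1 + 0.420596 = 1.420596
u = 1.353/1.420596 = 0.9524c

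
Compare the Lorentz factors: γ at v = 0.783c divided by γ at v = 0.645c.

γ₁ = 1/√(1 - 0.783²) = 1.6077
γ₂ = 1/√(1 - 0.645²) = 1.3086
γ₁/γ₂ = 1.6077/1.3086 = 1.229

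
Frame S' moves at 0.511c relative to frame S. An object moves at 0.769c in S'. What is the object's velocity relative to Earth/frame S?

u = (u' + v)/(1 + u'v/c²)
Numerator: 0.769 + 0.511 = 1.28
Denominator: 1 + 0.392959 = 1.392959
u = 1.28/1.392959 = 0.9189c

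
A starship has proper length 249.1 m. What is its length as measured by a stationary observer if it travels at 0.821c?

Proper length L₀ = 249.1 m
γ = 1/√(1 - 0.821²) = 1.752
L = L₀/γ = 249.1/1.752 = 142.2 m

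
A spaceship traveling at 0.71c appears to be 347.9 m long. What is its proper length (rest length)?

Contracted length L = 347.9 m
γ = 1/√(1 - 0.71²) = 1.420
L₀ = γL = 1.420 × 347.9 = 494.0 m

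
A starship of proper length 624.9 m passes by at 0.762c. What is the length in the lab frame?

Proper length L₀ = 624.9 m
γ = 1/√(1 - 0.762²) = 1.544
L = L₀/γ = 624.9/1.544 = 404.7 m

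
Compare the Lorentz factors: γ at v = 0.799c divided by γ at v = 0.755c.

γ₁ = 1/√(1 - 0.799²) = 1.663
γ₂ = 1/√(1 - 0.755²) = 1.525
γ₁/γ₂ = 1.663/1.525 = 1.090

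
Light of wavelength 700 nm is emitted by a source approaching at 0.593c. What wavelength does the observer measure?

β = 0.593
Wavelength Doppler factor = √(0.407/1.593) = √(0.25549) = 0.50546
λ_obs = 700 × 0.50546 = 353.8 nm (blueshift)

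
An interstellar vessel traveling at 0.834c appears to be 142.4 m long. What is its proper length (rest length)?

Contracted length L = 142.4 m
γ = 1/√(1 - 0.834²) = 1.8124
L₀ = γL = 1.8124 × 142.4 = 258.1 m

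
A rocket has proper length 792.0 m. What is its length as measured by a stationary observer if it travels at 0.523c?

Proper length L₀ = 792.0 m
γ = 1/√(1 - 0.523²) = 1.1733
L = L₀/γ = 792.0/1.1733 = 675.0 m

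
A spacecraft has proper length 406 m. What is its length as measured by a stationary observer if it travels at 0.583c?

Proper length L₀ = 406 m
γ = 1/√(1 - 0.583²) = 1.2308
L = L₀/γ = 406/1.2308 = 329.9 m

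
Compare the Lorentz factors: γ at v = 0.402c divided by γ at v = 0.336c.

γ₁ = 1/√(1 - 0.402²) = 1.0921
γ₂ = 1/√(1 - 0.336²) = 1.0617
γ₁/γ₂ = 1.0921/1.0617 = 1.029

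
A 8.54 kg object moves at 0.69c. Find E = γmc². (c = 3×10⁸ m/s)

γ = 1/√(1 - 0.69²) = 1.382
mc² = 8.54 × (3×10⁸)² = 7.686×10¹⁷ J
E = γmc² = 1.382 × 7.686×10¹⁷ = 1.062×10¹⁸ J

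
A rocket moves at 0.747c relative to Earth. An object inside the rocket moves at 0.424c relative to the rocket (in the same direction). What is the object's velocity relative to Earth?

u = (u' + v)/(1 + u'v/c²)
Numerator: 0.424 + 0.747 = 1.171
Denominator: 1 + 0.316728 = 1.316728
u = 1.171/1.316728 = 0.8893c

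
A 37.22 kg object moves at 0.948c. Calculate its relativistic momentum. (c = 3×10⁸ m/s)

γ = 1/√(1 - 0.948²) = 3.142
v = 0.948 × 3×10⁸ = 2.844×10⁸ m/s
p = γmv = 3.142 × 37.22 × 2.844×10⁸ = 3.326×10¹⁰ kg·m/s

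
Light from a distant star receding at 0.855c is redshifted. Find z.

β = 0.855
(1+β)/(1-β) = 1.855/0.145 = 12.793
√(12.793) = 3.577
z = 3.577 - 1 = 2.577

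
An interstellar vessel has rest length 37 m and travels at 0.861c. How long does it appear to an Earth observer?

Proper length L₀ = 37 m
γ = 1/√(1 - 0.861²) = 1.966
L = L₀/γ = 37/1.966 = 18.82 m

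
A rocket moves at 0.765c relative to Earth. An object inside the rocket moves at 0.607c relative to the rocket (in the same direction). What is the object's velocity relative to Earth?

u = (u' + v)/(1 + u'v/c²)
Numerator: 0.607 + 0.765 = 1.372
Denominator: 1 + 0.464355 = 1.464355
u = 1.372/1.464355 = 0.9369c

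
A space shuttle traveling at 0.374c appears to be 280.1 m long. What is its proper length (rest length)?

Contracted length L = 280.1 m
γ = 1/√(1 - 0.374²) = 1.0783
L₀ = γL = 1.0783 × 280.1 = 302.0 m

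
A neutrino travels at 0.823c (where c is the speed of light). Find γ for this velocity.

v/c = 0.823, so (v/c)² = 0.677329
1 - (v/c)² = 0.322671
γ = 1/√(0.322671) = 1.760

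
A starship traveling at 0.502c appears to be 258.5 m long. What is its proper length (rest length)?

Contracted length L = 258.5 m
γ = 1/√(1 - 0.502²) = 1.1562
L₀ = γL = 1.1562 × 258.5 = 298.9 m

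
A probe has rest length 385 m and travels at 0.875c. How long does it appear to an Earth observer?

Proper length L₀ = 385 m
γ = 1/√(1 - 0.875²) = 2.066
L = L₀/γ = 385/2.066 = 186.4 m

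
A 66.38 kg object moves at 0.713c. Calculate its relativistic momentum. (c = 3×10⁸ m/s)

γ = 1/√(1 - 0.713²) = 1.426
v = 0.713 × 3×10⁸ = 2.139×10⁸ m/s
p = γmv = 1.426 × 66.38 × 2.139×10⁸ = 2.025×10¹⁰ kg·m/s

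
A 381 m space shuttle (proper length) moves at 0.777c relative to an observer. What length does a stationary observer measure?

Proper length L₀ = 381 m
γ = 1/√(1 - 0.777²) = 1.589
L = L₀/γ = 381/1.589 = 239.8 m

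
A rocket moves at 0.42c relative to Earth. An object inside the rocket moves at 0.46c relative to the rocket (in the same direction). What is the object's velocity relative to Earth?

u = (u' + v)/(1 + u'v/c²)
Numerator: 0.46 + 0.42 = 0.88
Denominator: 1 + 0.1932 = 1.1932
u = 0.88/1.1932 = 0.7375c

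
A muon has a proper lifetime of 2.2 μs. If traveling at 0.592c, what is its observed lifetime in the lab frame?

Proper lifetime τ₀ = 2.2 μs
γ = 1/√(1 - 0.592²) = 1.241
τ = γτ₀ = 1.241 × 2.2 μs = 2.730 μs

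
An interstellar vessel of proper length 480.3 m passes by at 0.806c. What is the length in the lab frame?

Proper length L₀ = 480.3 m
γ = 1/√(1 - 0.806²) = 1.6894
L = L₀/γ = 480.3/1.6894 = 284.3 m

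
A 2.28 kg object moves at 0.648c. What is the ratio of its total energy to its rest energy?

E = γmc², E₀ = mc²
E/E₀ = γ = 1/√(1 - 0.648²) = 1.313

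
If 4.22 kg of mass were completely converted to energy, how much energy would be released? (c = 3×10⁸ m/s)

Using E = mc²:
c² = (3×10⁸)² = 9×10¹⁶ m²/s²
E = 4.22 × 9×10¹⁶ = 3.798×10¹⁷ J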